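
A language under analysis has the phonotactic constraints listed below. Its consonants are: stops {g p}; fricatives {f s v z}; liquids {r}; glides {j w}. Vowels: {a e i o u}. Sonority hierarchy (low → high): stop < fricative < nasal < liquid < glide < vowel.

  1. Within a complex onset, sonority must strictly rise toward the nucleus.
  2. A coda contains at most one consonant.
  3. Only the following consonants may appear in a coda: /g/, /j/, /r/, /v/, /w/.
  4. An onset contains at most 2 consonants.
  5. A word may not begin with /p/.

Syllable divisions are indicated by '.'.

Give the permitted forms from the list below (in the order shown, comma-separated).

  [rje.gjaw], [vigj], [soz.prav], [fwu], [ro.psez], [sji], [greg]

[rje.gjaw] — σ1 onset /rj/ (4→5 rises), coda /∅/ ok; σ2 onset /gj/ (1→5 rises), coda /w/ ok → permitted
[vigj] — violates constraint 2: syllable 1 coda /gj/ has 2 consonants (> 1) → not permitted
[soz.prav] — violates constraint 3: syllable 1 coda contains /z/, which is not a licensed coda consonant → not permitted
[fwu] — σ1 onset /fw/ (2→5 rises), coda /∅/ ok → permitted
[ro.psez] — violates constraint 3: syllable 2 coda contains /z/, which is not a licensed coda consonant → not permitted
[sji] — σ1 onset /sj/ (2→5 rises), coda /∅/ ok → permitted
[greg] — σ1 onset /gr/ (1→4 rises), coda /g/ ok → permitted

[rje.gjaw], [fwu], [sji], [greg]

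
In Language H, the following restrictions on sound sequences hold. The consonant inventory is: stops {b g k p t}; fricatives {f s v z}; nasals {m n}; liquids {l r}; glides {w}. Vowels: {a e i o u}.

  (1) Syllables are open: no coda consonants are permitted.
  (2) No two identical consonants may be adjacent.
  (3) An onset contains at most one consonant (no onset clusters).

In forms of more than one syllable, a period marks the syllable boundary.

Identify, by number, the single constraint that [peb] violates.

1

[peb]: syllable 1 coda /b/ has 1 consonant (> 0).
This is a violation of constraint 1: "Syllables are open: no coda consonants are permitted."
The remaining constraints (2, 3) are satisfied.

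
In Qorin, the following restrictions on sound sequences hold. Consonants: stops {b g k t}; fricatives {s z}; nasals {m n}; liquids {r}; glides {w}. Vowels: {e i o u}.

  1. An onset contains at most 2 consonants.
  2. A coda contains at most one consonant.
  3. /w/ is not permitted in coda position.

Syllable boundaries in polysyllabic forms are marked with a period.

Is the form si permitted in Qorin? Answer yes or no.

yes

si — σ1 onset /s/, coda /∅/ ok → permitted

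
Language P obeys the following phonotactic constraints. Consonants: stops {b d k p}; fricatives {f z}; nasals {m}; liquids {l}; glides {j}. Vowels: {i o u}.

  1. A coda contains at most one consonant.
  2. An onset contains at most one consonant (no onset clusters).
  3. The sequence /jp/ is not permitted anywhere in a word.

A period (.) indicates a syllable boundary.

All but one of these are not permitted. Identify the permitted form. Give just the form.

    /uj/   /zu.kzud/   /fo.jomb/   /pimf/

/uj/

/uj/ — σ1 onset /∅/, coda /j/ ok → permitted
/zu.kzud/ — violates constraint 2: syllable 2 onset /kz/ has 2 consonants (> 1) → not permitted
/fo.jomb/ — violates constraint 1: syllable 2 coda /mb/ has 2 consonants (> 1) → not permitted
/pimf/ — violates constraint 1: syllable 1 coda /mf/ has 2 consonants (> 1) → not permitted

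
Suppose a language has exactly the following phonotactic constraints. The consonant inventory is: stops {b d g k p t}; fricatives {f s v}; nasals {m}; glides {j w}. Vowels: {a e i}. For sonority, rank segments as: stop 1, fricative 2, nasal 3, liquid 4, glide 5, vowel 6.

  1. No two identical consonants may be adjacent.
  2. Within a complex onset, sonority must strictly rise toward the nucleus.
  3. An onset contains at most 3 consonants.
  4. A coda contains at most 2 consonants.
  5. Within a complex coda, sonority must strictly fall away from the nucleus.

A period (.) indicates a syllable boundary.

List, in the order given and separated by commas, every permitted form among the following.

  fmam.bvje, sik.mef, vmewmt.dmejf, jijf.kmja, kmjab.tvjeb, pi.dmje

fmam.bvje — σ1 onset /fm/ (2→3 rises), coda /m/ ok; σ2 onset /bvj/ (1→2→5 rises), coda /∅/ ok → permitted
sik.mef — σ1 onset /s/, coda /k/ ok; σ2 onset /m/, coda /f/ ok → permitted
vmewmt.dmejf — violates constraint 4: syllable 1 coda /wmt/ has 3 consonants (> 2) → not permitted
jijf.kmja — σ1 onset /j/, coda /jf/ (5→2 falls) ok; σ2 onset /kmj/ (1→3→5 rises), coda /∅/ ok → permitted
kmjab.tvjeb — σ1 onset /kmj/ (1→3→5 rises), coda /b/ ok; σ2 onset /tvj/ (1→2→5 rises), coda /b/ ok → permitted
pi.dmje — σ1 onset /p/, coda /∅/ ok; σ2 onset /dmj/ (1→3→5 rises), coda /∅/ ok → permitted

fmam.bvje, sik.mef, jijf.kmja, kmjab.tvjeb, pi.dmje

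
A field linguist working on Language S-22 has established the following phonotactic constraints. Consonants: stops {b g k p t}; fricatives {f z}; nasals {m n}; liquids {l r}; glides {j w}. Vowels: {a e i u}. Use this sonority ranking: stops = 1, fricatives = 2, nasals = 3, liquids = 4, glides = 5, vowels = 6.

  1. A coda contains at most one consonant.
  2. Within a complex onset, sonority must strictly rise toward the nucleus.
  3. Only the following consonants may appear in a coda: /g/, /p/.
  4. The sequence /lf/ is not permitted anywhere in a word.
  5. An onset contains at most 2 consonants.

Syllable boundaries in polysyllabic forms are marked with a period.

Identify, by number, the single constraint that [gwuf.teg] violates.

[gwuf.teg]: syllable 1 coda contains /f/, which is not a licensed coda consonant.
This is a violation of constraint 3: "Only the following consonants may appear in a coda: /g/, /p/."
The remaining constraints (1, 2, 4, 5) are satisfied.

3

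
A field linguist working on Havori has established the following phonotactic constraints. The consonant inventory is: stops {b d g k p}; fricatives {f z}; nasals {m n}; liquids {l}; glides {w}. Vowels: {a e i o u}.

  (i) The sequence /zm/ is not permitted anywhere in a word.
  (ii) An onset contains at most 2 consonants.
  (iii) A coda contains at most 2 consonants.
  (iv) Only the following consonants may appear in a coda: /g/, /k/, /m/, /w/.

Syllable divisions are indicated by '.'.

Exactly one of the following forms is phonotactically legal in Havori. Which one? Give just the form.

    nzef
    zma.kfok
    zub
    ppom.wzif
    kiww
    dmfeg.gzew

nzef — violates constraint (iv): syllable 1 coda contains /f/, which is not a licensed coda consonant → phonotactically illegal
zma.kfok — violates constraint (i): contains banned sequence /zm/ → phonotactically illegal
zub — violates constraint (iv): syllable 1 coda contains /b/, which is not a licensed coda consonant → phonotactically illegal
ppom.wzif — violates constraint (iv): syllable 2 coda contains /f/, which is not a licensed coda consonant → phonotactically illegal
kiww — σ1 onset /k/, coda /ww/ (2C) ok → phonotactically legal
dmfeg.gzew — violates constraint (ii): syllable 1 onset /dmf/ has 3 consonants (> 2) → phonotactically illegal

kiww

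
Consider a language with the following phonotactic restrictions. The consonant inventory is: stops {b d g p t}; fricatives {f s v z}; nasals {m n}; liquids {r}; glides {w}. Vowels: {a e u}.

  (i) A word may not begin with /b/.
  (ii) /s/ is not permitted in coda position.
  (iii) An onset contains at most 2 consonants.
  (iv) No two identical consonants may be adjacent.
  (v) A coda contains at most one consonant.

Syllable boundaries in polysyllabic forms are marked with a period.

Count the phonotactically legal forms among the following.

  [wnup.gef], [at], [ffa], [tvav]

3

[wnup.gef] — σ1 onset /wn/ (2C), coda /p/ ok; σ2 onset /g/, coda /f/ ok → phonotactically legal
[at] — σ1 onset /∅/, coda /t/ ok → phonotactically legal
[ffa] — violates constraint (iv): adjacent identical consonants /ff/ → phonotactically illegal
[tvav] — σ1 onset /tv/ (2C), coda /v/ ok → phonotactically legal
Phonotactically legal: [wnup.gef], [at], [tvav] → 3.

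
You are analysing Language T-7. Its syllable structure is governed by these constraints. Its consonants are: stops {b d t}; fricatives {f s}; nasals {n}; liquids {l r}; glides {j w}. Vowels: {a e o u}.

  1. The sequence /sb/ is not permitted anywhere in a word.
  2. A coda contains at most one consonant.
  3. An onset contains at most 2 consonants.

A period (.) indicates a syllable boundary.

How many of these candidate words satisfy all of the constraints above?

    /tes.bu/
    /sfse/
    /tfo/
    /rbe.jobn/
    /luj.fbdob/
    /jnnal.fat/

/tes.bu/ — violates constraint 1: contains banned sequence /sb/ → phonotactically illegal
/sfse/ — violates constraint 3: syllable 1 onset /sfs/ has 3 consonants (> 2) → phonotactically illegal
/tfo/ — σ1 onset /tf/ (2C), coda /∅/ ok → phonotactically legal
/rbe.jobn/ — violates constraint 2: syllable 2 coda /bn/ has 2 consonants (> 1) → phonotactically illegal
/luj.fbdob/ — violates constraint 3: syllable 2 onset /fbd/ has 3 consonants (> 2) → phonotactically illegal
/jnnal.fat/ — violates constraint 3: syllable 1 onset /jnn/ has 3 consonants (> 2) → phonotactically illegal
Phonotactically legal: /tfo/ → 1.

1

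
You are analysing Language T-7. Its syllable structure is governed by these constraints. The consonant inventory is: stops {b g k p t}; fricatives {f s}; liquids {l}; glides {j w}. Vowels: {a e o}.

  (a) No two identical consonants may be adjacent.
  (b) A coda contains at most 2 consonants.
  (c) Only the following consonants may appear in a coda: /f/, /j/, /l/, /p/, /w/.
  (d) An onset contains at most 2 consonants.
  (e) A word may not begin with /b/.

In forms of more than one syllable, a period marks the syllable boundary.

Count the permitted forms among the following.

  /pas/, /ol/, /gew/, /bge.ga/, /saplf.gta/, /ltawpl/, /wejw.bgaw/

3

/pas/ — violates constraint (c): syllable 1 coda contains /s/, which is not a licensed coda consonant → not permitted
/ol/ — σ1 onset /∅/, coda /l/ ok → permitted
/gew/ — σ1 onset /g/, coda /w/ ok → permitted
/bge.ga/ — violates constraint (e): word begins with /b/ → not permitted
/saplf.gta/ — violates constraint (b): syllable 1 coda /plf/ has 3 consonants (> 2) → not permitted
/ltawpl/ — violates constraint (b): syllable 1 coda /wpl/ has 3 consonants (> 2) → not permitted
/wejw.bgaw/ — σ1 onset /w/, coda /jw/ (2C) ok; σ2 onset /bg/ (2C), coda /w/ ok → permitted
Permitted: /ol/, /gew/, /wejw.bgaw/ → 3.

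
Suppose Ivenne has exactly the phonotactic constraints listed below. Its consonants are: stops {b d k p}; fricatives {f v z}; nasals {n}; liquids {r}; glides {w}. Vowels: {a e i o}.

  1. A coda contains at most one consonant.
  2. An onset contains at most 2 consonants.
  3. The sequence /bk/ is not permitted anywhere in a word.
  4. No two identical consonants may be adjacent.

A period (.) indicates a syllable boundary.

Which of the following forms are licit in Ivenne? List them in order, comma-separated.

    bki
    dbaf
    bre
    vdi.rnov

bki — violates constraint 3: contains banned sequence /bk/ → illicit
dbaf — σ1 onset /db/ (2C), coda /f/ ok → licit
bre — σ1 onset /br/ (2C), coda /∅/ ok → licit
vdi.rnov — σ1 onset /vd/ (2C), coda /∅/ ok; σ2 onset /rn/ (2C), coda /v/ ok → licit

dbaf, bre, vdi.rnov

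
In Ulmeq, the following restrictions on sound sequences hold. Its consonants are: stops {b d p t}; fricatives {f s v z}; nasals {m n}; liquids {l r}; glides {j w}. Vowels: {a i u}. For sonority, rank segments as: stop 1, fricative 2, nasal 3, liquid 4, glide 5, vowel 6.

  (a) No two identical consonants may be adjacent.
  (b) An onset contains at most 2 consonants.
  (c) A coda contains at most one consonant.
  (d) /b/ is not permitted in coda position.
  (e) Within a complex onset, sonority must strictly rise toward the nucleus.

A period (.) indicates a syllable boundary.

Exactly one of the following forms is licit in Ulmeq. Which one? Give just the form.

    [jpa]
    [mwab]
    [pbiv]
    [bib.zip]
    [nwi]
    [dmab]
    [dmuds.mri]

[jpa] — violates constraint (e): syllable 1 onset /jp/: /j/ (glide, 5) → /p/ (stop, 1) does not rise → illicit
[mwab] — violates constraint (d): syllable 1 coda contains /b/ → illicit
[pbiv] — violates constraint (e): syllable 1 onset /pb/: /p/ (stop, 1) → /b/ (stop, 1) does not rise → illicit
[bib.zip] — violates constraint (d): syllable 1 coda contains /b/ → illicit
[nwi] — σ1 onset /nw/ (3→5 rises), coda /∅/ ok → licit
[dmab] — violates constraint (d): syllable 1 coda contains /b/ → illicit
[dmuds.mri] — violates constraint (c): syllable 1 coda /ds/ has 2 consonants (> 1) → illicit

[nwi]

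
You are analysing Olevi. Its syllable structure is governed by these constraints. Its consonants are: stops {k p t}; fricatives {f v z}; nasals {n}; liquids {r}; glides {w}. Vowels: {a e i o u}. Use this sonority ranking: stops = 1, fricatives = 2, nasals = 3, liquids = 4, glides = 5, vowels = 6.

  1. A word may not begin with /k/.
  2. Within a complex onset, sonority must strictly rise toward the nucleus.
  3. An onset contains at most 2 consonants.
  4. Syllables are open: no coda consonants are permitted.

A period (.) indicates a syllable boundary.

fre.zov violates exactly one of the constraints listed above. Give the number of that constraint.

4

fre.zov: syllable 2 coda /v/ has 1 consonant (> 0).
This is a violation of constraint 4: "Syllables are open: no coda consonants are permitted."
The remaining constraints (1, 2, 3) are satisfied.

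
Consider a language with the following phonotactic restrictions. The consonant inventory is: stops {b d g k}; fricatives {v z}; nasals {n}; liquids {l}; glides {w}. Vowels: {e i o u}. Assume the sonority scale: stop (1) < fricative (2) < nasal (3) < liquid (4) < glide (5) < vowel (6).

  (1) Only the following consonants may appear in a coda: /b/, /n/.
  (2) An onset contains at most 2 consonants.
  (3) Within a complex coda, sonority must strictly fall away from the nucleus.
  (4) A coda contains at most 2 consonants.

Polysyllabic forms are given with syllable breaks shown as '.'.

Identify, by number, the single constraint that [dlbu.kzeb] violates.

[dlbu.kzeb]: syllable 1 onset /dlb/ has 3 consonants (> 2).
This is a violation of constraint 2: "An onset contains at most 2 consonants."
The remaining constraints (1, 3, 4) are satisfied.

2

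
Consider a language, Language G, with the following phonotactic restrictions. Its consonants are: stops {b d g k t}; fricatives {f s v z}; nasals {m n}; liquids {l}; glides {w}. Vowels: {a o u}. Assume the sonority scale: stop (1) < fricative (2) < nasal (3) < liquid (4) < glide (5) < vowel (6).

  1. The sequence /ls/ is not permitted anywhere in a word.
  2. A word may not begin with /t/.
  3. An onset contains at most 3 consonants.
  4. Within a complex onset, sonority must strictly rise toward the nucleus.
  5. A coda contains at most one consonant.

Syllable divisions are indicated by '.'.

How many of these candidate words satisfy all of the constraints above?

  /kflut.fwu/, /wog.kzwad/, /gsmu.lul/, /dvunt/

3

/kflut.fwu/ — σ1 onset /kfl/ (1→2→4 rises), coda /t/ ok; σ2 onset /fw/ (2→5 rises), coda /∅/ ok → phonotactically legal
/wog.kzwad/ — σ1 onset /w/, coda /g/ ok; σ2 onset /kzw/ (1→2→5 rises), coda /d/ ok → phonotactically legal
/gsmu.lul/ — σ1 onset /gsm/ (1→2→3 rises), coda /∅/ ok; σ2 onset /l/, coda /l/ ok → phonotactically legal
/dvunt/ — violates constraint 5: syllable 1 coda /nt/ has 2 consonants (> 1) → phonotactically illegal
Phonotactically legal: /kflut.fwu/, /wog.kzwad/, /gsmu.lul/ → 3.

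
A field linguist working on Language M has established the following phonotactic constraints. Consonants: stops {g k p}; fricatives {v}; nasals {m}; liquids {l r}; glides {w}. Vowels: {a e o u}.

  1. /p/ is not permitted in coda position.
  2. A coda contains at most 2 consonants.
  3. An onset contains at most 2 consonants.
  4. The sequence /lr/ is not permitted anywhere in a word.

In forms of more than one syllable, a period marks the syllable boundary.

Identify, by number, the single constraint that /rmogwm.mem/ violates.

2

/rmogwm.mem/: syllable 1 coda /gwm/ has 3 consonants (> 2).
This is a violation of constraint 2: "A coda contains at most 2 consonants."
The remaining constraints (1, 3, 4) are satisfied.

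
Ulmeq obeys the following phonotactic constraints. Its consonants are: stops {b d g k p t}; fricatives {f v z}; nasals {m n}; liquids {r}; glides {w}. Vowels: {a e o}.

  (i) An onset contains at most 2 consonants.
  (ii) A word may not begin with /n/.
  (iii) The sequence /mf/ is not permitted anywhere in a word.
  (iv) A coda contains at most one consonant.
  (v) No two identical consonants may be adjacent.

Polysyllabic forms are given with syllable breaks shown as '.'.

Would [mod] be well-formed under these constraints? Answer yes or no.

[mod] — σ1 onset /m/, coda /d/ ok → well-formed

yes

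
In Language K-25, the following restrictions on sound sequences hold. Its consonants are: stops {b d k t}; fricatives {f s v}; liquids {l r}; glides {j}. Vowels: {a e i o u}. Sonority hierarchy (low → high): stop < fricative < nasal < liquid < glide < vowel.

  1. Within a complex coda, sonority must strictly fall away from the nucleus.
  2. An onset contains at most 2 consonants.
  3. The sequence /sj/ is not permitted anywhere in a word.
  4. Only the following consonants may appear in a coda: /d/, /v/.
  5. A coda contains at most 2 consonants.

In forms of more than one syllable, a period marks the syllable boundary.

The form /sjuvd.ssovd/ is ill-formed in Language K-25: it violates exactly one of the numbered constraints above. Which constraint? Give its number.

3

/sjuvd.ssovd/: contains banned sequence /sj/.
This is a violation of constraint 3: "The sequence /sj/ is not permitted anywhere in a word."
The remaining constraints (1, 2, 4, 5) are satisfied.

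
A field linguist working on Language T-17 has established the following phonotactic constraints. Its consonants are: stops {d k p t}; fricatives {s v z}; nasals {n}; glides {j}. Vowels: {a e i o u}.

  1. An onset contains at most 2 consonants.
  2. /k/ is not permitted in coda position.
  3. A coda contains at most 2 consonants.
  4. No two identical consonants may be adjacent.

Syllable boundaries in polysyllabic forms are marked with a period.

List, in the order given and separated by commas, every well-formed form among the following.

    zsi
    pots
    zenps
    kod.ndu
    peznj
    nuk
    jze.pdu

zsi, pots, kod.ndu, jze.pdu

zsi — σ1 onset /zs/ (2C), coda /∅/ ok → well-formed
pots — σ1 onset /p/, coda /ts/ (2C) ok → well-formed
zenps — violates constraint 3: syllable 1 coda /nps/ has 3 consonants (> 2) → ill-formed
kod.ndu — σ1 onset /k/, coda /d/ ok; σ2 onset /nd/ (2C), coda /∅/ ok → well-formed
peznj — violates constraint 3: syllable 1 coda /znj/ has 3 consonants (> 2) → ill-formed
nuk — violates constraint 2: syllable 1 coda contains /k/ → ill-formed
jze.pdu — σ1 onset /jz/ (2C), coda /∅/ ok; σ2 onset /pd/ (2C), coda /∅/ ok → well-formed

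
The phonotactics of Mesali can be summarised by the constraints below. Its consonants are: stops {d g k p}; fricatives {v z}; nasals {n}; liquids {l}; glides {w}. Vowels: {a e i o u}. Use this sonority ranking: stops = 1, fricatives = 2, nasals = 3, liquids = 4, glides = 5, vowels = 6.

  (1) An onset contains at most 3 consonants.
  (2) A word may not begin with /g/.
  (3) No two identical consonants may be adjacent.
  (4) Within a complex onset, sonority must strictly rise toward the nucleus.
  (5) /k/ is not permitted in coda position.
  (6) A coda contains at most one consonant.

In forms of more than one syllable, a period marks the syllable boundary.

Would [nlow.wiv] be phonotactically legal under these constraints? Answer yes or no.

[nlow.wiv] — violates constraint 3: adjacent identical consonants /ww/ → phonotactically illegal

no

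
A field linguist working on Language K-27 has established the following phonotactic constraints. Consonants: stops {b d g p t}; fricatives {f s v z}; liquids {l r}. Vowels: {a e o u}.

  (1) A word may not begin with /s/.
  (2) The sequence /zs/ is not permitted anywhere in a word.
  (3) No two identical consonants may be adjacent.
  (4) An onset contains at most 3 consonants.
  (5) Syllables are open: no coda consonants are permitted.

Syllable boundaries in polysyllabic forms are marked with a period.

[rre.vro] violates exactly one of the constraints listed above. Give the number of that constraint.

3

[rre.vro]: adjacent identical consonants /rr/.
This is a violation of constraint 3: "No two identical consonants may be adjacent."
The remaining constraints (1, 2, 4, 5) are satisfied.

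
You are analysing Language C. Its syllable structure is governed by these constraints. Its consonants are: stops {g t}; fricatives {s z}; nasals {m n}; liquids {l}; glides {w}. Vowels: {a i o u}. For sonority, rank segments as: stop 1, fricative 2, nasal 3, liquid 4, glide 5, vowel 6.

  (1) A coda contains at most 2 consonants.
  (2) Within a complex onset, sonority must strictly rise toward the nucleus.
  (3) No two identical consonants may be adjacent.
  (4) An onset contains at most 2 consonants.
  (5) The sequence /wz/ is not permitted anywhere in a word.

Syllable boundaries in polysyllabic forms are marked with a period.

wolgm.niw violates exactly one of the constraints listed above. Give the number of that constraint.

wolgm.niw: syllable 1 coda /lgm/ has 3 consonants (> 2).
This is a violation of constraint 1: "A coda contains at most 2 consonants."
The remaining constraints (2, 3, 4, 5) are satisfied.

1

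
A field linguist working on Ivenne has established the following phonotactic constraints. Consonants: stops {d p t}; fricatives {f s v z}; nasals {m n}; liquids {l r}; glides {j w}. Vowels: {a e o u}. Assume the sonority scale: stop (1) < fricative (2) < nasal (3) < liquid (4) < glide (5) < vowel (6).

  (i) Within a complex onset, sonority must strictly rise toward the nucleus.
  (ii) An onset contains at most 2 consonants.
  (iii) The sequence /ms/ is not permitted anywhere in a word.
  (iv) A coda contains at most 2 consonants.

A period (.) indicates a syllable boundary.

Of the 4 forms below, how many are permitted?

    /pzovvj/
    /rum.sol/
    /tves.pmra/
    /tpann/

0

/pzovvj/ — violates constraint (iv): syllable 1 coda /vvj/ has 3 consonants (> 2) → not permitted
/rum.sol/ — violates constraint (iii): contains banned sequence /ms/ → not permitted
/tves.pmra/ — violates constraint (ii): syllable 2 onset /pmr/ has 3 consonants (> 2) → not permitted
/tpann/ — violates constraint (i): syllable 1 onset /tp/: /t/ (stop, 1) → /p/ (stop, 1) does not rise → not permitted
No form is permitted → 0.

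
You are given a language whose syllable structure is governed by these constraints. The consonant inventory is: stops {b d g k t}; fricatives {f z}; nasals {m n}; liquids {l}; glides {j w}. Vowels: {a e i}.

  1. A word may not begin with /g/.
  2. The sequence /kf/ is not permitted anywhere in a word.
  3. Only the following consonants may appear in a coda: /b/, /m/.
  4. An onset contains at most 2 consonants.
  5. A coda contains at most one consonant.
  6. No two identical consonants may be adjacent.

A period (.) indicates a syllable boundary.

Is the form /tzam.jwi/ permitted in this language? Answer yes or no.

yes

/tzam.jwi/ — σ1 onset /tz/ (2C), coda /m/ ok; σ2 onset /jw/ (2C), coda /∅/ ok → permitted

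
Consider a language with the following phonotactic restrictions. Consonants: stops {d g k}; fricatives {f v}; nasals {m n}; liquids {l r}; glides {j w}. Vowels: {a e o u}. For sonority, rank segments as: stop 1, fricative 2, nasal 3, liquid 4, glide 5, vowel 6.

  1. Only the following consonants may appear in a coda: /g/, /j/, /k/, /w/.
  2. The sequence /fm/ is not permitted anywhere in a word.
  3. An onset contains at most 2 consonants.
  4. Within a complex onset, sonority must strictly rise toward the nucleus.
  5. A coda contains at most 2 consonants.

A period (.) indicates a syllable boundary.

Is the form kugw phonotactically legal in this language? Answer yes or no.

yes

kugw — σ1 onset /k/, coda /gw/ (2C) ok → phonotactically legal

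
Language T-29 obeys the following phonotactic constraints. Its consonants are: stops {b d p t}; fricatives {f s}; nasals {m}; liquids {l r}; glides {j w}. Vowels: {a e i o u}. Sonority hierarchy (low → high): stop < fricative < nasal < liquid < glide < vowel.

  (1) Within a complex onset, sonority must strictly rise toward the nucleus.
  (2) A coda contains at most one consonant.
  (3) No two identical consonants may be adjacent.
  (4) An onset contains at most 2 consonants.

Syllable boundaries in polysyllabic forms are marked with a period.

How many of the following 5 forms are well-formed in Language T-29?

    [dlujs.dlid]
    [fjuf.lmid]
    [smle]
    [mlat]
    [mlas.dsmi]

[dlujs.dlid] — violates constraint 2: syllable 1 coda /js/ has 2 consonants (> 1) → ill-formed
[fjuf.lmid] — violates constraint 1: syllable 2 onset /lm/: /l/ (liquid, 4) → /m/ (nasal, 3) does not rise → ill-formed
[smle] — violates constraint 4: syllable 1 onset /sml/ has 3 consonants (> 2) → ill-formed
[mlat] — σ1 onset /ml/ (3→4 rises), coda /t/ ok → well-formed
[mlas.dsmi] — violates constraint 4: syllable 2 onset /dsm/ has 3 consonants (> 2) → ill-formed
Well-formed: [mlat] → 1.

1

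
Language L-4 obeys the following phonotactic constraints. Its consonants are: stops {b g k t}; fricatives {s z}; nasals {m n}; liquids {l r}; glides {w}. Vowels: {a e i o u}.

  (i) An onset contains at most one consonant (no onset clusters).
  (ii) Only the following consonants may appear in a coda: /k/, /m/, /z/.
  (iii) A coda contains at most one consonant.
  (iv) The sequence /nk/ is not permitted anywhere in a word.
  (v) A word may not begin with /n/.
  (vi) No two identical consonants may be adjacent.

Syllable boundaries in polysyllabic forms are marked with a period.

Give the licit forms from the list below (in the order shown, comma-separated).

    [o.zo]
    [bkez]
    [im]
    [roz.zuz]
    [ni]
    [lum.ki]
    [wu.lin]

[o.zo], [im], [lum.ki]

[o.zo] — σ1 onset /∅/, coda /∅/ ok; σ2 onset /z/, coda /∅/ ok → licit
[bkez] — violates constraint (i): syllable 1 onset /bk/ has 2 consonants (> 1) → illicit
[im] — σ1 onset /∅/, coda /m/ ok → licit
[roz.zuz] — violates constraint (vi): adjacent identical consonants /zz/ → illicit
[ni] — violates constraint (v): word begins with /n/ → illicit
[lum.ki] — σ1 onset /l/, coda /m/ ok; σ2 onset /k/, coda /∅/ ok → licit
[wu.lin] — violates constraint (ii): syllable 2 coda contains /n/, which is not a licensed coda consonant → illicit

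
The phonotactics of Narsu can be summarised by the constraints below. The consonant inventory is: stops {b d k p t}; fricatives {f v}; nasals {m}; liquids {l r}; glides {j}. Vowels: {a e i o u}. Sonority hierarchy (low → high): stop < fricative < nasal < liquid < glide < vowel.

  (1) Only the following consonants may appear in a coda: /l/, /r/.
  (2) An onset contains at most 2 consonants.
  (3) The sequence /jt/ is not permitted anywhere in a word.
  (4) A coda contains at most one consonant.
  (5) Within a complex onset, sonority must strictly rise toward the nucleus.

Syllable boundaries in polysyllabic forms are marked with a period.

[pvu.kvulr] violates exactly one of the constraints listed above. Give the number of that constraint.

4

[pvu.kvulr]: syllable 2 coda /lr/ has 2 consonants (> 1).
This is a violation of constraint 4: "A coda contains at most one consonant."
The remaining constraints (1, 2, 3, 5) are satisfied.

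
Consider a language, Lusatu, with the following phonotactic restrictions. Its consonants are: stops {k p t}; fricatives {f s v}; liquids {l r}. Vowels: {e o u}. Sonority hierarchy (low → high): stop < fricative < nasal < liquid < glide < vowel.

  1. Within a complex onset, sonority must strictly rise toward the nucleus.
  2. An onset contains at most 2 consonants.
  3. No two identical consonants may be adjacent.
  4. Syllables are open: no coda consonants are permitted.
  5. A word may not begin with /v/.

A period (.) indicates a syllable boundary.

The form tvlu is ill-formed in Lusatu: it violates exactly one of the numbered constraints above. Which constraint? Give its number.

2

tvlu: syllable 1 onset /tvl/ has 3 consonants (> 2).
This is a violation of constraint 2: "An onset contains at most 2 consonants."
The remaining constraints (1, 3, 4, 5) are satisfied.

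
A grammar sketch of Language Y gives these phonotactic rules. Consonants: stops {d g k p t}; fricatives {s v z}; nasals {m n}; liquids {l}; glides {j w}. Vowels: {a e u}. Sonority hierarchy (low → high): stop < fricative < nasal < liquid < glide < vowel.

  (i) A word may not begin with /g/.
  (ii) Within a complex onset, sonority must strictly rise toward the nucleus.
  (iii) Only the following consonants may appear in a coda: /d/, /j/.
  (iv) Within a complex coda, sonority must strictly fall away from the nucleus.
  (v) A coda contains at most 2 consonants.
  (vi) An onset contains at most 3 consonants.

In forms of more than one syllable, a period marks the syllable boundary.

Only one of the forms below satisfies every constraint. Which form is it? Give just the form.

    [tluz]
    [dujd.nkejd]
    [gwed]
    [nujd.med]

[tluz] — violates constraint (iii): syllable 1 coda contains /z/, which is not a licensed coda consonant → phonotactically illegal
[dujd.nkejd] — violates constraint (ii): syllable 2 onset /nk/: /n/ (nasal, 3) → /k/ (stop, 1) does not rise → phonotactically illegal
[gwed] — violates constraint (i): word begins with /g/ → phonotactically illegal
[nujd.med] — σ1 onset /n/, coda /jd/ (5→1 falls) ok; σ2 onset /m/, coda /d/ ok → phonotactically legal

[nujd.med]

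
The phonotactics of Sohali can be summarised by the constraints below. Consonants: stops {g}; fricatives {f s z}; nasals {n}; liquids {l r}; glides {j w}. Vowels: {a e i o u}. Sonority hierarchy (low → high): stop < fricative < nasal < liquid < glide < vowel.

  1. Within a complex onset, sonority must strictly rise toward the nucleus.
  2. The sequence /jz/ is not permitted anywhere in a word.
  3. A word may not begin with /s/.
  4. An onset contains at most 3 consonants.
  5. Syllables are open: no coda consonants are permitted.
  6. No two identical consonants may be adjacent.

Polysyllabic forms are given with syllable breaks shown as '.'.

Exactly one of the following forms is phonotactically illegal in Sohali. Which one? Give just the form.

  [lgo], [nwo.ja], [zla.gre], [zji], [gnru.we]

[lgo] — violates constraint 1: syllable 1 onset /lg/: /l/ (liquid, 4) → /g/ (stop, 1) does not rise → phonotactically illegal
[nwo.ja] — σ1 onset /nw/ (3→5 rises), coda /∅/ ok; σ2 onset /j/, coda /∅/ ok → phonotactically legal
[zla.gre] — σ1 onset /zl/ (2→4 rises), coda /∅/ ok; σ2 onset /gr/ (1→4 rises), coda /∅/ ok → phonotactically legal
[zji] — σ1 onset /zj/ (2→5 rises), coda /∅/ ok → phonotactically legal
[gnru.we] — σ1 onset /gnr/ (1→3→4 rises), coda /∅/ ok; σ2 onset /w/, coda /∅/ ok → phonotactically legal

[lgo]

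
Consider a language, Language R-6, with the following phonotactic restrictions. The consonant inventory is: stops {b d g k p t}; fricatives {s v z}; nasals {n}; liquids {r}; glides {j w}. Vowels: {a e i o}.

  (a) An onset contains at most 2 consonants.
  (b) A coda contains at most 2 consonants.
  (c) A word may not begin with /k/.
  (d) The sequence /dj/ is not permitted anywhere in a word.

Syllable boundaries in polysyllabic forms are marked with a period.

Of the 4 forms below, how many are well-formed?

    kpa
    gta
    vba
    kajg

2

kpa — violates constraint (c): word begins with /k/ → ill-formed
gta — σ1 onset /gt/ (2C), coda /∅/ ok → well-formed
vba — σ1 onset /vb/ (2C), coda /∅/ ok → well-formed
kajg — violates constraint (c): word begins with /k/ → ill-formed
Well-formed: gta, vba → 2.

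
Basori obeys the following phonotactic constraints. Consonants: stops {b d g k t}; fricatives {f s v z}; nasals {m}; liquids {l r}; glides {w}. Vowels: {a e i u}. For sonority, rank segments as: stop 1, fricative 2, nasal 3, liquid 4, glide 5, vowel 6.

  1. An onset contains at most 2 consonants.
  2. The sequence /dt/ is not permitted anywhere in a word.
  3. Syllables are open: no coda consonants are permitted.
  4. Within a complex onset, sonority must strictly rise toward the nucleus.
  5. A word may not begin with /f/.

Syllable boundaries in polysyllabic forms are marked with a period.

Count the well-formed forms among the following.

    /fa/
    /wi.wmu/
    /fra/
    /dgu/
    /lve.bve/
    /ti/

1

/fa/ — violates constraint 5: word begins with /f/ → ill-formed
/wi.wmu/ — violates constraint 4: syllable 2 onset /wm/: /w/ (glide, 5) → /m/ (nasal, 3) does not rise → ill-formed
/fra/ — violates constraint 5: word begins with /f/ → ill-formed
/dgu/ — violates constraint 4: syllable 1 onset /dg/: /d/ (stop, 1) → /g/ (stop, 1) does not rise → ill-formed
/lve.bve/ — violates constraint 4: syllable 1 onset /lv/: /l/ (liquid, 4) → /v/ (fricative, 2) does not rise → ill-formed
/ti/ — σ1 onset /t/, coda /∅/ ok → well-formed
Well-formed: /ti/ → 1.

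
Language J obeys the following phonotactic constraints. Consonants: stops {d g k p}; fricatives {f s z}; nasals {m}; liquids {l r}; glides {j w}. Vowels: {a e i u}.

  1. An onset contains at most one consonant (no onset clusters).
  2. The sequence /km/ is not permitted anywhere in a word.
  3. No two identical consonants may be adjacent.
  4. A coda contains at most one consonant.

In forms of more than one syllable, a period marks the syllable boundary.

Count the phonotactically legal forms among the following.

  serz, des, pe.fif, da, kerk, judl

serz — violates constraint 4: syllable 1 coda /rz/ has 2 consonants (> 1) → phonotactically illegal
des — σ1 onset /d/, coda /s/ ok → phonotactically legal
pe.fif — σ1 onset /p/, coda /∅/ ok; σ2 onset /f/, coda /f/ ok → phonotactically legal
da — σ1 onset /d/, coda /∅/ ok → phonotactically legal
kerk — violates constraint 4: syllable 1 coda /rk/ has 2 consonants (> 1) → phonotactically illegal
judl — violates constraint 4: syllable 1 coda /dl/ has 2 consonants (> 1) → phonotactically illegal
Phonotactically legal: des, pe.fif, da → 3.

3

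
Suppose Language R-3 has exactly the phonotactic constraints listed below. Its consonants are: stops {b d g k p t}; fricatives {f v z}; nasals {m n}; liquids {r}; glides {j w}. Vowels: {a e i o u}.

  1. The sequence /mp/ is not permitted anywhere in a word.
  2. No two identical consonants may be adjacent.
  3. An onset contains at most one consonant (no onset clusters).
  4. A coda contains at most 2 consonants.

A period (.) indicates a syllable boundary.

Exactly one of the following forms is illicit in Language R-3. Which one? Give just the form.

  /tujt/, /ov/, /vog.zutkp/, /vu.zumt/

/vog.zutkp/

/tujt/ — σ1 onset /t/, coda /jt/ (2C) ok → licit
/ov/ — σ1 onset /∅/, coda /v/ ok → licit
/vog.zutkp/ — violates constraint 4: syllable 2 coda /tkp/ has 3 consonants (> 2) → illicit
/vu.zumt/ — σ1 onset /v/, coda /∅/ ok; σ2 onset /z/, coda /mt/ (2C) ok → licit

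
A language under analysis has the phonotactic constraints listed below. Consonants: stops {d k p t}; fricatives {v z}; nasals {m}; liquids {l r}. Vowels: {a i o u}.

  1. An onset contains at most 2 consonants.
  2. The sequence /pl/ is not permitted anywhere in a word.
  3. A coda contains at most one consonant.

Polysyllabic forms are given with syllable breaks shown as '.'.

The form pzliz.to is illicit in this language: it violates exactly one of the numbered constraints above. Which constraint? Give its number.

1

pzliz.to: syllable 1 onset /pzl/ has 3 consonants (> 2).
This is a violation of constraint 1: "An onset contains at most 2 consonants."
The remaining constraints (2, 3) are satisfied.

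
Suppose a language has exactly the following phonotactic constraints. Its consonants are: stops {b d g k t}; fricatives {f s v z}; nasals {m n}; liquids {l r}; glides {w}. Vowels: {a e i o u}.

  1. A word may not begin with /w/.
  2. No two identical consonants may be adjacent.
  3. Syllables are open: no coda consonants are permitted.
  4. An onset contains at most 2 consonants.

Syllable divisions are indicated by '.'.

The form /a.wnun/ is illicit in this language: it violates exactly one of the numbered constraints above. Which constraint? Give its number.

/a.wnun/: syllable 2 coda /n/ has 1 consonant (> 0).
This is a violation of constraint 3: "Syllables are open: no coda consonants are permitted."
The remaining constraints (1, 2, 4) are satisfied.

3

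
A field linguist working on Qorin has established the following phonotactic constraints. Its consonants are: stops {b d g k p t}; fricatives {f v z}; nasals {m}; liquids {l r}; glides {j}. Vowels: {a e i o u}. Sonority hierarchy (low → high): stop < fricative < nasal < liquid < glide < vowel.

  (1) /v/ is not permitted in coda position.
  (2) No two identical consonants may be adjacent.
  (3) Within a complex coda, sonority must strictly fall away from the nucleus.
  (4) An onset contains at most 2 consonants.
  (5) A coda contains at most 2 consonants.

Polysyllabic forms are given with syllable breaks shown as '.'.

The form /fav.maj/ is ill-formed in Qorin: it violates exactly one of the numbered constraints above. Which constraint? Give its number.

1

/fav.maj/: syllable 1 coda contains /v/.
This is a violation of constraint 1: "/v/ is not permitted in coda position."
The remaining constraints (2, 3, 4, 5) are satisfied.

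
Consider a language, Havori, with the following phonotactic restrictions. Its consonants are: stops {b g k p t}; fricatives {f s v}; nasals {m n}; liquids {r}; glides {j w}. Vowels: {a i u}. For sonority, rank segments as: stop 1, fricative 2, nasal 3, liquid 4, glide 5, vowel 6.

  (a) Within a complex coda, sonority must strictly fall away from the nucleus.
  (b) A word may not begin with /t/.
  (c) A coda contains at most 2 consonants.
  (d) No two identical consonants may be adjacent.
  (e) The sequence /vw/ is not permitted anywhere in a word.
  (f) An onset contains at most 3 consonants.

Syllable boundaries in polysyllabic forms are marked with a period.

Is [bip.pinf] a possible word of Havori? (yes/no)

[bip.pinf] — violates constraint (d): adjacent identical consonants /pp/ → ill-formed

no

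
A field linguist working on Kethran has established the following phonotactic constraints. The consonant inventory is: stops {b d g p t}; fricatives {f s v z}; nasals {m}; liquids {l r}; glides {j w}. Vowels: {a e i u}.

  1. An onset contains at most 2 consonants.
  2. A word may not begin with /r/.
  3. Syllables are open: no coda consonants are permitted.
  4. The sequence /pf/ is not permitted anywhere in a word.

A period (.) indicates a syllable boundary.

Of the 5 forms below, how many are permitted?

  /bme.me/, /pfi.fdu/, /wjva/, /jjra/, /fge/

/bme.me/ — σ1 onset /bm/ (2C), coda /∅/ ok; σ2 onset /m/, coda /∅/ ok → permitted
/pfi.fdu/ — violates constraint 4: contains banned sequence /pf/ → not permitted
/wjva/ — violates constraint 1: syllable 1 onset /wjv/ has 3 consonants (> 2) → not permitted
/jjra/ — violates constraint 1: syllable 1 onset /jjr/ has 3 consonants (> 2) → not permitted
/fge/ — σ1 onset /fg/ (2C), coda /∅/ ok → permitted
Permitted: /bme.me/, /fge/ → 2.

2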